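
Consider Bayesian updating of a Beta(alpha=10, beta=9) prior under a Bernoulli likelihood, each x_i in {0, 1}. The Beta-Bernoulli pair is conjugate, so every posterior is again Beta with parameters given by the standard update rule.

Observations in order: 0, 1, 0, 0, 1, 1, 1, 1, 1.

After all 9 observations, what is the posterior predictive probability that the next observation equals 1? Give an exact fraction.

obs 1: x=0 → posterior Beta(10, 10)
obs 2: x=1 → posterior Beta(11, 10)
obs 3: x=0 → posterior Beta(11, 11)
obs 4: x=0 → posterior Beta(11, 12)
obs 5: x=1 → posterior Beta(12, 12)
obs 6: x=1 → posterior Beta(13, 12)
obs 7: x=1 → posterior Beta(14, 12)
obs 8: x=1 → posterior Beta(15, 12)
obs 9: x=1 → posterior Beta(16, 12)

4/7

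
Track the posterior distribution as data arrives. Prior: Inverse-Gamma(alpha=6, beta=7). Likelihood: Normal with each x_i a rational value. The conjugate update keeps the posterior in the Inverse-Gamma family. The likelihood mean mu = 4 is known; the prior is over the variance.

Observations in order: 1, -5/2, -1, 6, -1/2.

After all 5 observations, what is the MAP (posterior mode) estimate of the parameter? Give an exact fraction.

229/38

obs 1: x=1 → posterior Inverse-Gamma(13/2, 23/2)
obs 2: x=-5/2 → posterior Inverse-Gamma(7, 261/8)
obs 3: x=-1 → posterior Inverse-Gamma(15/2, 361/8)
obs 4: x=6 → posterior Inverse-Gamma(8, 377/8)
obs 5: x=-1/2 → posterior Inverse-Gamma(17/2, 229/4)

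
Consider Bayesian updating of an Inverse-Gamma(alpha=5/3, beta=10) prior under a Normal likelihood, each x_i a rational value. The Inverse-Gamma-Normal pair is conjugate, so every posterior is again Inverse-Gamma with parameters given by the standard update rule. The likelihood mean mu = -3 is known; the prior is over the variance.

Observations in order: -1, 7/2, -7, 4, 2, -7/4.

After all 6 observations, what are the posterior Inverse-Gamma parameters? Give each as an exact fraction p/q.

obs 1: x=-1 → posterior Inverse-Gamma(13/6, 12)
obs 2: x=7/2 → posterior Inverse-Gamma(8/3, 265/8)
obs 3: x=-7 → posterior Inverse-Gamma(19/6, 329/8)
obs 4: x=4 → posterior Inverse-Gamma(11/3, 525/8)
obs 5: x=2 → posterior Inverse-Gamma(25/6, 625/8)
obs 6: x=-7/4 → posterior Inverse-Gamma(14/3, 2525/32)

alpha=14/3, beta=2525/32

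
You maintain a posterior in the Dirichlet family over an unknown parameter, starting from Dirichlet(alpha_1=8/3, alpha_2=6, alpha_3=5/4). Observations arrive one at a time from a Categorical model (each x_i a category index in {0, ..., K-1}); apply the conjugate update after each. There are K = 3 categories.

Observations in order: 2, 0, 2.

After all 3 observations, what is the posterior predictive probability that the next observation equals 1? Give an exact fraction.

obs 1: x=2 → posterior Dirichlet(8/3, 6, 9/4)
obs 2: x=0 → posterior Dirichlet(11/3, 6, 9/4)
obs 3: x=2 → posterior Dirichlet(11/3, 6, 13/4)

72/155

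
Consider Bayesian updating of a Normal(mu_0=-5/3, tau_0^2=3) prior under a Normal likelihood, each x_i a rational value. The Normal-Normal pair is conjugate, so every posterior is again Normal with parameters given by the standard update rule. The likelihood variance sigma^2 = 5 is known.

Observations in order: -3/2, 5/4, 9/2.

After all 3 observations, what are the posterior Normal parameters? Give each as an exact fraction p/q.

obs 1: x=-3/2 → posterior Normal(-77/48, 15/8)
obs 2: x=5/4 → posterior Normal(-109/132, 15/11)
obs 3: x=9/2 → posterior Normal(53/168, 15/14)

mu_0=53/168, tau_0^2=15/14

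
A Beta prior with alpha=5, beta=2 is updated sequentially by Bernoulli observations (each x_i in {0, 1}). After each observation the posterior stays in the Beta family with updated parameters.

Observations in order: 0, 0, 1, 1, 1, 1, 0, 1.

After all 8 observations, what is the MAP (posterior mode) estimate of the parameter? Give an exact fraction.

9/13

obs 1: x=0 → posterior Beta(5, 3)
obs 2: x=0 → posterior Beta(5, 4)
obs 3: x=1 → posterior Beta(6, 4)
obs 4: x=1 → posterior Beta(7, 4)
obs 5: x=1 → posterior Beta(8, 4)
obs 6: x=1 → posterior Beta(9, 4)
obs 7: x=0 → posterior Beta(9, 5)
obs 8: x=1 → posterior Beta(10, 5)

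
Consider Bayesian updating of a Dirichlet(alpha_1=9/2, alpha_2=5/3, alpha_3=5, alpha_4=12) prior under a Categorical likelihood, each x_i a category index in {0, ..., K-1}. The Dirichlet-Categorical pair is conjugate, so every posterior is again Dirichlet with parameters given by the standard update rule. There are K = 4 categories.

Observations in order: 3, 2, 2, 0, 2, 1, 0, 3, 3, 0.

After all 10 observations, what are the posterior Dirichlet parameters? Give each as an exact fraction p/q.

alpha_1=15/2, alpha_2=8/3, alpha_3=8, alpha_4=15

obs 1: x=3 → posterior Dirichlet(9/2, 5/3, 5, 13)
obs 2: x=2 → posterior Dirichlet(9/2, 5/3, 6, 13)
obs 3: x=2 → posterior Dirichlet(9/2, 5/3, 7, 13)
obs 4: x=0 → posterior Dirichlet(11/2, 5/3, 7, 13)
obs 5: x=2 → posterior Dirichlet(11/2, 5/3, 8, 13)
obs 6: x=1 → posterior Dirichlet(11/2, 8/3, 8, 13)
obs 7: x=0 → posterior Dirichlet(13/2, 8/3, 8, 13)
obs 8: x=3 → posterior Dirichlet(13/2, 8/3, 8, 14)
obs 9: x=3 → posterior Dirichlet(13/2, 8/3, 8, 15)
obs 10: x=0 → posterior Dirichlet(15/2, 8/3, 8, 15)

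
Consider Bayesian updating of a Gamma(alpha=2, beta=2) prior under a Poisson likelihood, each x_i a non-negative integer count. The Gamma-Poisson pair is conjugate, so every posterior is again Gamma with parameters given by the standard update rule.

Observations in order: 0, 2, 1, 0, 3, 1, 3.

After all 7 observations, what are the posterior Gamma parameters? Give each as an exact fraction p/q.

alpha=12, beta=9

obs 1: x=0 → posterior Gamma(2, 3)
obs 2: x=2 → posterior Gamma(4, 4)
obs 3: x=1 → posterior Gamma(5, 5)
obs 4: x=0 → posterior Gamma(5, 6)
obs 5: x=3 → posterior Gamma(8, 7)
obs 6: x=1 → posterior Gamma(9, 8)
obs 7: x=3 → posterior Gamma(12, 9)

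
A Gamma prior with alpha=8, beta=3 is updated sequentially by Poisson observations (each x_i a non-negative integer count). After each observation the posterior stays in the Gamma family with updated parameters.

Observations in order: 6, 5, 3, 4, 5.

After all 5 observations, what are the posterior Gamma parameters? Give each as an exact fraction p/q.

obs 1: x=6 → posterior Gamma(14, 4)
obs 2: x=5 → posterior Gamma(19, 5)
obs 3: x=3 → posterior Gamma(22, 6)
obs 4: x=4 → posterior Gamma(26, 7)
obs 5: x=5 → posterior Gamma(31, 8)

alpha=31, beta=8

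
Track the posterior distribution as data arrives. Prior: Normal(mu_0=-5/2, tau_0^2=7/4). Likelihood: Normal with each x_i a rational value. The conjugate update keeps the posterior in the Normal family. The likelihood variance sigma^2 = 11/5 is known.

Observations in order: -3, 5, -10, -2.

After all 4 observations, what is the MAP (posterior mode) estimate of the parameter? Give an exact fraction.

obs 1: x=-3 → posterior Normal(-215/79, 77/79)
obs 2: x=5 → posterior Normal(-20/57, 77/114)
obs 3: x=-10 → posterior Normal(-390/149, 77/149)
obs 4: x=-2 → posterior Normal(-5/2, 77/184)

-5/2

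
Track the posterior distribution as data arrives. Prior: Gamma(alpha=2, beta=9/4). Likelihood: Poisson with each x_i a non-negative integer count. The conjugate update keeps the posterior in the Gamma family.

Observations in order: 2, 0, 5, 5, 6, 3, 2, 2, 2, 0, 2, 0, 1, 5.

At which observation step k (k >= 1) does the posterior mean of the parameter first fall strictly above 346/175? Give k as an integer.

obs 1: x=2 → posterior Gamma(4, 13/4)
obs 2: x=0 → posterior Gamma(4, 17/4)
obs 3: x=5 → posterior Gamma(9, 21/4)
obs 4: x=5 → posterior Gamma(14, 25/4)
obs 5: x=6 → posterior Gamma(20, 29/4)
obs 6: x=3 → posterior Gamma(23, 33/4)
obs 7: x=2 → posterior Gamma(25, 37/4)
obs 8: x=2 → posterior Gamma(27, 41/4)
obs 9: x=2 → posterior Gamma(29, 45/4)
obs 10: x=0 → posterior Gamma(29, 49/4)
obs 11: x=2 → posterior Gamma(31, 53/4)
obs 12: x=0 → posterior Gamma(31, 57/4)
obs 13: x=1 → posterior Gamma(32, 61/4)
obs 14: x=5 → posterior Gamma(37, 65/4)

k = 4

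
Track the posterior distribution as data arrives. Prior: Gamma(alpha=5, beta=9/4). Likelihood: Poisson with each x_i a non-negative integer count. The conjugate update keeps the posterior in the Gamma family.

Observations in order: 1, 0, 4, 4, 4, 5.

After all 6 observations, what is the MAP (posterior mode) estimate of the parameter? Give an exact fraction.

8/3

obs 1: x=1 → posterior Gamma(6, 13/4)
obs 2: x=0 → posterior Gamma(6, 17/4)
obs 3: x=4 → posterior Gamma(10, 21/4)
obs 4: x=4 → posterior Gamma(14, 25/4)
obs 5: x=4 → posterior Gamma(18, 29/4)
obs 6: x=5 → posterior Gamma(23, 33/4)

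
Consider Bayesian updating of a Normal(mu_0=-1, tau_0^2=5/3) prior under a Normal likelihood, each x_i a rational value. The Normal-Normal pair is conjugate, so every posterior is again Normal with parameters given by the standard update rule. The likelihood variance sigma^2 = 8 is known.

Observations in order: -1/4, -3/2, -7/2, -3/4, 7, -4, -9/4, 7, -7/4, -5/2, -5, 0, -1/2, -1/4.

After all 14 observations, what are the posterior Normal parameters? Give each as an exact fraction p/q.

mu_0=-261/376, tau_0^2=20/47

obs 1: x=-1/4 → posterior Normal(-101/116, 40/29)
obs 2: x=-3/2 → posterior Normal(-131/136, 20/17)
obs 3: x=-7/2 → posterior Normal(-67/52, 40/39)
obs 4: x=-3/4 → posterior Normal(-27/22, 10/11)
obs 5: x=7 → posterior Normal(-19/49, 40/49)
obs 6: x=-4 → posterior Normal(-13/18, 20/27)
obs 7: x=-9/4 → posterior Normal(-201/236, 40/59)
obs 8: x=7 → posterior Normal(-61/256, 5/8)
obs 9: x=-7/4 → posterior Normal(-8/23, 40/69)
obs 10: x=-5/2 → posterior Normal(-73/148, 20/37)
obs 11: x=-5 → posterior Normal(-123/158, 40/79)
obs 12: x=0 → posterior Normal(-41/56, 10/21)
obs 13: x=-1/2 → posterior Normal(-64/89, 40/89)
obs 14: x=-1/4 → posterior Normal(-261/376, 20/47)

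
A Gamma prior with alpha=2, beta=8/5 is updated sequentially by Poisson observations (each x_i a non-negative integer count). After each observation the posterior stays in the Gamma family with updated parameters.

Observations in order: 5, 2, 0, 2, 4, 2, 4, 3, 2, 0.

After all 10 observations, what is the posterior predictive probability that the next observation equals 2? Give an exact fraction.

2296207830388008472425827812024586136764337356800/8916032041671967997354363191737290130362015823123

obs 1: x=5 → posterior Gamma(7, 13/5)
obs 2: x=2 → posterior Gamma(9, 18/5)
obs 3: x=0 → posterior Gamma(9, 23/5)
obs 4: x=2 → posterior Gamma(11, 28/5)
obs 5: x=4 → posterior Gamma(15, 33/5)
obs 6: x=2 → posterior Gamma(17, 38/5)
obs 7: x=4 → posterior Gamma(21, 43/5)
obs 8: x=3 → posterior Gamma(24, 48/5)
obs 9: x=2 → posterior Gamma(26, 53/5)
obs 10: x=0 → posterior Gamma(26, 58/5)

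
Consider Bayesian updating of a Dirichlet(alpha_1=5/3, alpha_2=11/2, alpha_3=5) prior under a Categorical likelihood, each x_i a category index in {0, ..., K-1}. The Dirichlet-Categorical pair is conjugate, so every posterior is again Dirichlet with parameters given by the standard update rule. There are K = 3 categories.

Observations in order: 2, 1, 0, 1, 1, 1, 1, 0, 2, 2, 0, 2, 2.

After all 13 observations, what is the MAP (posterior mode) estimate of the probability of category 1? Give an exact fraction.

3/7

obs 1: x=2 → posterior Dirichlet(5/3, 11/2, 6)
obs 2: x=1 → posterior Dirichlet(5/3, 13/2, 6)
obs 3: x=0 → posterior Dirichlet(8/3, 13/2, 6)
obs 4: x=1 → posterior Dirichlet(8/3, 15/2, 6)
obs 5: x=1 → posterior Dirichlet(8/3, 17/2, 6)
obs 6: x=1 → posterior Dirichlet(8/3, 19/2, 6)
obs 7: x=1 → posterior Dirichlet(8/3, 21/2, 6)
obs 8: x=0 → posterior Dirichlet(11/3, 21/2, 6)
obs 9: x=2 → posterior Dirichlet(11/3, 21/2, 7)
obs 10: x=2 → posterior Dirichlet(11/3, 21/2, 8)
obs 11: x=0 → posterior Dirichlet(14/3, 21/2, 8)
obs 12: x=2 → posterior Dirichlet(14/3, 21/2, 9)
obs 13: x=2 → posterior Dirichlet(14/3, 21/2, 10)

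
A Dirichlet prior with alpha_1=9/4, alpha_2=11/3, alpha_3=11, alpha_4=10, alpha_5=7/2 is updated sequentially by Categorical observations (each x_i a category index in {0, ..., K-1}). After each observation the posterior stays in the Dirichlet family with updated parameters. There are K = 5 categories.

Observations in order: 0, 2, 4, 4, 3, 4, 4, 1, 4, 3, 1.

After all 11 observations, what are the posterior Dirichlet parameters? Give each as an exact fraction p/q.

obs 1: x=0 → posterior Dirichlet(13/4, 11/3, 11, 10, 7/2)
obs 2: x=2 → posterior Dirichlet(13/4, 11/3, 12, 10, 7/2)
obs 3: x=4 → posterior Dirichlet(13/4, 11/3, 12, 10, 9/2)
obs 4: x=4 → posterior Dirichlet(13/4, 11/3, 12, 10, 11/2)
obs 5: x=3 → posterior Dirichlet(13/4, 11/3, 12, 11, 11/2)
obs 6: x=4 → posterior Dirichlet(13/4, 11/3, 12, 11, 13/2)
obs 7: x=4 → posterior Dirichlet(13/4, 11/3, 12, 11, 15/2)
obs 8: x=1 → posterior Dirichlet(13/4, 14/3, 12, 11, 15/2)
obs 9: x=4 → posterior Dirichlet(13/4, 14/3, 12, 11, 17/2)
obs 10: x=3 → posterior Dirichlet(13/4, 14/3, 12, 12, 17/2)
obs 11: x=1 → posterior Dirichlet(13/4, 17/3, 12, 12, 17/2)

alpha_1=13/4, alpha_2=17/3, alpha_3=12, alpha_4=12, alpha_5=17/2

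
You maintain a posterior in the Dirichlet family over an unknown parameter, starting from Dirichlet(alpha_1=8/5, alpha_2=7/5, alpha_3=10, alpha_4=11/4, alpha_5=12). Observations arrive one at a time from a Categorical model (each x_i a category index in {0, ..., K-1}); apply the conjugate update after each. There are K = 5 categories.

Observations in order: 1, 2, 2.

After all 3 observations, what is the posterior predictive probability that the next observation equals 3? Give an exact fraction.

11/123

obs 1: x=1 → posterior Dirichlet(8/5, 12/5, 10, 11/4, 12)
obs 2: x=2 → posterior Dirichlet(8/5, 12/5, 11, 11/4, 12)
obs 3: x=2 → posterior Dirichlet(8/5, 12/5, 12, 11/4, 12)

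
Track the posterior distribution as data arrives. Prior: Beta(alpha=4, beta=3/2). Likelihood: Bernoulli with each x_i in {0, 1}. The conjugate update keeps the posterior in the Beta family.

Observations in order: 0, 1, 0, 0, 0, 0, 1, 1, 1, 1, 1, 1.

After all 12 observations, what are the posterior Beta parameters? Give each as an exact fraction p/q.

alpha=11, beta=13/2

obs 1: x=0 → posterior Beta(4, 5/2)
obs 2: x=1 → posterior Beta(5, 5/2)
obs 3: x=0 → posterior Beta(5, 7/2)
obs 4: x=0 → posterior Beta(5, 9/2)
obs 5: x=0 → posterior Beta(5, 11/2)
obs 6: x=0 → posterior Beta(5, 13/2)
obs 7: x=1 → posterior Beta(6, 13/2)
obs 8: x=1 → posterior Beta(7, 13/2)
obs 9: x=1 → posterior Beta(8, 13/2)
obs 10: x=1 → posterior Beta(9, 13/2)
obs 11: x=1 → posterior Beta(10, 13/2)
obs 12: x=1 → posterior Beta(11, 13/2)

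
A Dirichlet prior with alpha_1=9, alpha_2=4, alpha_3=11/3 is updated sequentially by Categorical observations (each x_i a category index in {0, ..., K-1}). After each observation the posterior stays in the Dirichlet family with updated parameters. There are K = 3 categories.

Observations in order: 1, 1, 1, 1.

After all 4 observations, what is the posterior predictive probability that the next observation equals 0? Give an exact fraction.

obs 1: x=1 → posterior Dirichlet(9, 5, 11/3)
obs 2: x=1 → posterior Dirichlet(9, 6, 11/3)
obs 3: x=1 → posterior Dirichlet(9, 7, 11/3)
obs 4: x=1 → posterior Dirichlet(9, 8, 11/3)

27/62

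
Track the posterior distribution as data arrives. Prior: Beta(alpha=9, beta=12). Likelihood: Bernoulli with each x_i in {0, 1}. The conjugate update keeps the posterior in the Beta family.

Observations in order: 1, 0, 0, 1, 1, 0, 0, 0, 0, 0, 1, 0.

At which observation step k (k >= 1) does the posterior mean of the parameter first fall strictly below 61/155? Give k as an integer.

obs 1: x=1 → posterior Beta(10, 12)
obs 2: x=0 → posterior Beta(10, 13)
obs 3: x=0 → posterior Beta(10, 14)
obs 4: x=1 → posterior Beta(11, 14)
obs 5: x=1 → posterior Beta(12, 14)
obs 6: x=0 → posterior Beta(12, 15)
obs 7: x=0 → posterior Beta(12, 16)
obs 8: x=0 → posterior Beta(12, 17)
obs 9: x=0 → posterior Beta(12, 18)
obs 10: x=0 → posterior Beta(12, 19)
obs 11: x=1 → posterior Beta(13, 19)
obs 12: x=0 → posterior Beta(13, 20)

k = 10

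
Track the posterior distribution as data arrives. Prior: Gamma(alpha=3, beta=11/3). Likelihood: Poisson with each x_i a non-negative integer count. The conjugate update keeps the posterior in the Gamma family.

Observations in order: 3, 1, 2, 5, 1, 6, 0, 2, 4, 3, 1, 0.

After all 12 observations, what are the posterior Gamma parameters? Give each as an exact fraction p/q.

alpha=31, beta=47/3

obs 1: x=3 → posterior Gamma(6, 14/3)
obs 2: x=1 → posterior Gamma(7, 17/3)
obs 3: x=2 → posterior Gamma(9, 20/3)
obs 4: x=5 → posterior Gamma(14, 23/3)
obs 5: x=1 → posterior Gamma(15, 26/3)
obs 6: x=6 → posterior Gamma(21, 29/3)
obs 7: x=0 → posterior Gamma(21, 32/3)
obs 8: x=2 → posterior Gamma(23, 35/3)
obs 9: x=4 → posterior Gamma(27, 38/3)
obs 10: x=3 → posterior Gamma(30, 41/3)
obs 11: x=1 → posterior Gamma(31, 44/3)
obs 12: x=0 → posterior Gamma(31, 47/3)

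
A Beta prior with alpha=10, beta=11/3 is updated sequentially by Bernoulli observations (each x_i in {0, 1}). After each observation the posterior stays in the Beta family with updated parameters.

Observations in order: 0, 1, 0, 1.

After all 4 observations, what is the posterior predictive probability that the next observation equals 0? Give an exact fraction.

17/53

obs 1: x=0 → posterior Beta(10, 14/3)
obs 2: x=1 → posterior Beta(11, 14/3)
obs 3: x=0 → posterior Beta(11, 17/3)
obs 4: x=1 → posterior Beta(12, 17/3)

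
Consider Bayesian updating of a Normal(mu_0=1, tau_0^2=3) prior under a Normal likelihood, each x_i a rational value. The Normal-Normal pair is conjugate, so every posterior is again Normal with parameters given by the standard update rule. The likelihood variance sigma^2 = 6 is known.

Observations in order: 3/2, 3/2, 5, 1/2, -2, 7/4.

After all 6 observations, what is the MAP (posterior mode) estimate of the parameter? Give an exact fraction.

obs 1: x=3/2 → posterior Normal(7/6, 2)
obs 2: x=3/2 → posterior Normal(5/4, 3/2)
obs 3: x=5 → posterior Normal(2, 6/5)
obs 4: x=1/2 → posterior Normal(7/4, 1)
obs 5: x=-2 → posterior Normal(17/14, 6/7)
obs 6: x=7/4 → posterior Normal(41/32, 3/4)

41/32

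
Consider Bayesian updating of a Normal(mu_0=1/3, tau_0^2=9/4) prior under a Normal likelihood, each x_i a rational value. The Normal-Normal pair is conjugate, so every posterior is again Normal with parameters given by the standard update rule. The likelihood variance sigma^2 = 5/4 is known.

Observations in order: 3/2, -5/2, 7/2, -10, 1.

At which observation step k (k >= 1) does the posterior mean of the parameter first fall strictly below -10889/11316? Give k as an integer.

obs 1: x=3/2 → posterior Normal(13/12, 45/56)
obs 2: x=-5/2 → posterior Normal(-22/69, 45/92)
obs 3: x=7/2 → posterior Normal(145/192, 45/128)
obs 4: x=-10 → posterior Normal(-395/246, 45/164)
obs 5: x=1 → posterior Normal(-341/300, 9/40)

k = 4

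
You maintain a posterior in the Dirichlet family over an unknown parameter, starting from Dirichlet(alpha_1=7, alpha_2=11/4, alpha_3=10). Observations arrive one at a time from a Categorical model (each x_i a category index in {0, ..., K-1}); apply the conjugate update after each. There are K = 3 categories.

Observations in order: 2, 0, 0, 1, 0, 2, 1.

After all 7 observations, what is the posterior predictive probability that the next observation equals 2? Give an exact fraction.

obs 1: x=2 → posterior Dirichlet(7, 11/4, 11)
obs 2: x=0 → posterior Dirichlet(8, 11/4, 11)
obs 3: x=0 → posterior Dirichlet(9, 11/4, 11)
obs 4: x=1 → posterior Dirichlet(9, 15/4, 11)
obs 5: x=0 → posterior Dirichlet(10, 15/4, 11)
obs 6: x=2 → posterior Dirichlet(10, 15/4, 12)
obs 7: x=1 → posterior Dirichlet(10, 19/4, 12)

48/107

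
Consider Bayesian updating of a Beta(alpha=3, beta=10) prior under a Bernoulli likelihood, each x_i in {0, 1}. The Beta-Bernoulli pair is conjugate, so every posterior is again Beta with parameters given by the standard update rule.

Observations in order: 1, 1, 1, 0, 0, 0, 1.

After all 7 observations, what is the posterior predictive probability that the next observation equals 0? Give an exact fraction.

obs 1: x=1 → posterior Beta(4, 10)
obs 2: x=1 → posterior Beta(5, 10)
obs 3: x=1 → posterior Beta(6, 10)
obs 4: x=0 → posterior Beta(6, 11)
obs 5: x=0 → posterior Beta(6, 12)
obs 6: x=0 → posterior Beta(6, 13)
obs 7: x=1 → posterior Beta(7, 13)

13/20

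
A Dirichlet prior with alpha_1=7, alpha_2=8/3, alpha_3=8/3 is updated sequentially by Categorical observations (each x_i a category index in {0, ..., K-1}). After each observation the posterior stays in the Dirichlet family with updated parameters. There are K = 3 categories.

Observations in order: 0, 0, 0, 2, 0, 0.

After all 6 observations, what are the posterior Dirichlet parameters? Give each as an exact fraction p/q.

alpha_1=12, alpha_2=8/3, alpha_3=11/3

obs 1: x=0 → posterior Dirichlet(8, 8/3, 8/3)
obs 2: x=0 → posterior Dirichlet(9, 8/3, 8/3)
obs 3: x=0 → posterior Dirichlet(10, 8/3, 8/3)
obs 4: x=2 → posterior Dirichlet(10, 8/3, 11/3)
obs 5: x=0 → posterior Dirichlet(11, 8/3, 11/3)
obs 6: x=0 → posterior Dirichlet(12, 8/3, 11/3)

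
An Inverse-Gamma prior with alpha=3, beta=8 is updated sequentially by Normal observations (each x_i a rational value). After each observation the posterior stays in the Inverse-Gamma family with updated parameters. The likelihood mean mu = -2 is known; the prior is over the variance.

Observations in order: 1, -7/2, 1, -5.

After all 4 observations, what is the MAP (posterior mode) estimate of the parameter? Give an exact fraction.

181/48

obs 1: x=1 → posterior Inverse-Gamma(7/2, 25/2)
obs 2: x=-7/2 → posterior Inverse-Gamma(4, 109/8)
obs 3: x=1 → posterior Inverse-Gamma(9/2, 145/8)
obs 4: x=-5 → posterior Inverse-Gamma(5, 181/8)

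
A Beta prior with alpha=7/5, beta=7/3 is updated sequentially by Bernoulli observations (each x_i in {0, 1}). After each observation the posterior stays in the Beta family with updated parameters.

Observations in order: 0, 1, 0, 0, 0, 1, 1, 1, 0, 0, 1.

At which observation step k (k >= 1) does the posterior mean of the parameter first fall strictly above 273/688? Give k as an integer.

k = 2

obs 1: x=0 → posterior Beta(7/5, 10/3)
obs 2: x=1 → posterior Beta(12/5, 10/3)
obs 3: x=0 → posterior Beta(12/5, 13/3)
obs 4: x=0 → posterior Beta(12/5, 16/3)
obs 5: x=0 → posterior Beta(12/5, 19/3)
obs 6: x=1 → posterior Beta(17/5, 19/3)
obs 7: x=1 → posterior Beta(22/5, 19/3)
obs 8: x=1 → posterior Beta(27/5, 19/3)
obs 9: x=0 → posterior Beta(27/5, 22/3)
obs 10: x=0 → posterior Beta(27/5, 25/3)
obs 11: x=1 → posterior Beta(32/5, 25/3)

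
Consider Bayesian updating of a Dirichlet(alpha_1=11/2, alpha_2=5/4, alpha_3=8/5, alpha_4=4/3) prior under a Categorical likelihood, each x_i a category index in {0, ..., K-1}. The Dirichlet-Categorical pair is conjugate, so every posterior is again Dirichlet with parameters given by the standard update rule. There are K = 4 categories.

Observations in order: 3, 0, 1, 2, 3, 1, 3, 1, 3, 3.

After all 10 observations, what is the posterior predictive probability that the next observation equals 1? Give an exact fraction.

255/1181

obs 1: x=3 → posterior Dirichlet(11/2, 5/4, 8/5, 7/3)
obs 2: x=0 → posterior Dirichlet(13/2, 5/4, 8/5, 7/3)
obs 3: x=1 → posterior Dirichlet(13/2, 9/4, 8/5, 7/3)
obs 4: x=2 → posterior Dirichlet(13/2, 9/4, 13/5, 7/3)
obs 5: x=3 → posterior Dirichlet(13/2, 9/4, 13/5, 10/3)
obs 6: x=1 → posterior Dirichlet(13/2, 13/4, 13/5, 10/3)
obs 7: x=3 → posterior Dirichlet(13/2, 13/4, 13/5, 13/3)
obs 8: x=1 → posterior Dirichlet(13/2, 17/4, 13/5, 13/3)
obs 9: x=3 → posterior Dirichlet(13/2, 17/4, 13/5, 16/3)
obs 10: x=3 → posterior Dirichlet(13/2, 17/4, 13/5, 19/3)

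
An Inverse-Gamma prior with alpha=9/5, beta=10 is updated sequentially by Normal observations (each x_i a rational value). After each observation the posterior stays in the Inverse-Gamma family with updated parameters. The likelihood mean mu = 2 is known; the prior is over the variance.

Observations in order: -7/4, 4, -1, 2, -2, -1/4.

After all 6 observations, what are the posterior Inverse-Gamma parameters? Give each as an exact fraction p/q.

obs 1: x=-7/4 → posterior Inverse-Gamma(23/10, 545/32)
obs 2: x=4 → posterior Inverse-Gamma(14/5, 609/32)
obs 3: x=-1 → posterior Inverse-Gamma(33/10, 753/32)
obs 4: x=2 → posterior Inverse-Gamma(19/5, 753/32)
obs 5: x=-2 → posterior Inverse-Gamma(43/10, 1009/32)
obs 6: x=-1/4 → posterior Inverse-Gamma(24/5, 545/16)

alpha=24/5, beta=545/16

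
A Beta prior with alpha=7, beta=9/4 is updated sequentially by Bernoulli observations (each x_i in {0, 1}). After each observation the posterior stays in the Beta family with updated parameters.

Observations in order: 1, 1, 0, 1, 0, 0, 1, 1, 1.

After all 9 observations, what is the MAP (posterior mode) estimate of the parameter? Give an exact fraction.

obs 1: x=1 → posterior Beta(8, 9/4)
obs 2: x=1 → posterior Beta(9, 9/4)
obs 3: x=0 → posterior Beta(9, 13/4)
obs 4: x=1 → posterior Beta(10, 13/4)
obs 5: x=0 → posterior Beta(10, 17/4)
obs 6: x=0 → posterior Beta(10, 21/4)
obs 7: x=1 → posterior Beta(11, 21/4)
obs 8: x=1 → posterior Beta(12, 21/4)
obs 9: x=1 → posterior Beta(13, 21/4)

48/65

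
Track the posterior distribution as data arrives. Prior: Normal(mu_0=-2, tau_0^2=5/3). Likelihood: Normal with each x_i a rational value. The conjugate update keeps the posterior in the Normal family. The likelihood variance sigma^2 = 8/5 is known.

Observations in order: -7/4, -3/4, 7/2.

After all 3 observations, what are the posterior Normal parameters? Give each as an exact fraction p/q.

mu_0=-23/99, tau_0^2=40/99

obs 1: x=-7/4 → posterior Normal(-367/196, 40/49)
obs 2: x=-3/4 → posterior Normal(-221/148, 20/37)
obs 3: x=7/2 → posterior Normal(-23/99, 40/99)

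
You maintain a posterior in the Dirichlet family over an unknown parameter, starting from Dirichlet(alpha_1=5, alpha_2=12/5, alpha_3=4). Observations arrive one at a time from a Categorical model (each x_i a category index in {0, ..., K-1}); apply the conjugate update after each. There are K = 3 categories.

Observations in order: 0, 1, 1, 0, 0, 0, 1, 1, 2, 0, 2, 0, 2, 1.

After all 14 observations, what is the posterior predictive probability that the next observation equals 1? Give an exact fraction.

37/127

obs 1: x=0 → posterior Dirichlet(6, 12/5, 4)
obs 2: x=1 → posterior Dirichlet(6, 17/5, 4)
obs 3: x=1 → posterior Dirichlet(6, 22/5, 4)
obs 4: x=0 → posterior Dirichlet(7, 22/5, 4)
obs 5: x=0 → posterior Dirichlet(8, 22/5, 4)
obs 6: x=0 → posterior Dirichlet(9, 22/5, 4)
obs 7: x=1 → posterior Dirichlet(9, 27/5, 4)
obs 8: x=1 → posterior Dirichlet(9, 32/5, 4)
obs 9: x=2 → posterior Dirichlet(9, 32/5, 5)
obs 10: x=0 → posterior Dirichlet(10, 32/5, 5)
obs 11: x=2 → posterior Dirichlet(10, 32/5, 6)
obs 12: x=0 → posterior Dirichlet(11, 32/5, 6)
obs 13: x=2 → posterior Dirichlet(11, 32/5, 7)
obs 14: x=1 → posterior Dirichlet(11, 37/5, 7)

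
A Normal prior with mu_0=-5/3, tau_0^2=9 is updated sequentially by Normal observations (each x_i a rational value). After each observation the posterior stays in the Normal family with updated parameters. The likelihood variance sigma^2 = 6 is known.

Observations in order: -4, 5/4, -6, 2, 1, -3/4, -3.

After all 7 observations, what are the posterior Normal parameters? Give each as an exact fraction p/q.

mu_0=-191/138, tau_0^2=18/23

obs 1: x=-4 → posterior Normal(-46/15, 18/5)
obs 2: x=5/4 → posterior Normal(-139/96, 9/4)
obs 3: x=-6 → posterior Normal(-355/132, 18/11)
obs 4: x=2 → posterior Normal(-283/168, 9/7)
obs 5: x=1 → posterior Normal(-247/204, 18/17)
obs 6: x=-3/4 → posterior Normal(-137/120, 9/10)
obs 7: x=-3 → posterior Normal(-191/138, 18/23)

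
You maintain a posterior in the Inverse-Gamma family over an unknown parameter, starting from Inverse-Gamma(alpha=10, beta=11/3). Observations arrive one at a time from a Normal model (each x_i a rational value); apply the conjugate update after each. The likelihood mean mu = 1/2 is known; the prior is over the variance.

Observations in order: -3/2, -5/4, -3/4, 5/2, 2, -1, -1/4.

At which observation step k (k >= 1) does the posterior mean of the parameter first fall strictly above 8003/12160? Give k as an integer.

obs 1: x=-3/2 → posterior Inverse-Gamma(21/2, 17/3)
obs 2: x=-5/4 → posterior Inverse-Gamma(11, 691/96)
obs 3: x=-3/4 → posterior Inverse-Gamma(23/2, 383/48)
obs 4: x=5/2 → posterior Inverse-Gamma(12, 479/48)
obs 5: x=2 → posterior Inverse-Gamma(25/2, 533/48)
obs 6: x=-1 → posterior Inverse-Gamma(13, 587/48)
obs 7: x=-1/4 → posterior Inverse-Gamma(27/2, 1201/96)

k = 2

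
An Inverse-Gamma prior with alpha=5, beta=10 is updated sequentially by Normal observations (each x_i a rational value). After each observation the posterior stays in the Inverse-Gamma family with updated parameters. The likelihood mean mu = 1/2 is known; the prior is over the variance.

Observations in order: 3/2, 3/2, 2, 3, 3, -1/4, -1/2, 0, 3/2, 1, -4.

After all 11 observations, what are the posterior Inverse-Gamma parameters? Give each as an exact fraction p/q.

alpha=21/2, beta=961/32

obs 1: x=3/2 → posterior Inverse-Gamma(11/2, 21/2)
obs 2: x=3/2 → posterior Inverse-Gamma(6, 11)
obs 3: x=2 → posterior Inverse-Gamma(13/2, 97/8)
obs 4: x=3 → posterior Inverse-Gamma(7, 61/4)
obs 5: x=3 → posterior Inverse-Gamma(15/2, 147/8)
obs 6: x=-1/4 → posterior Inverse-Gamma(8, 597/32)
obs 7: x=-1/2 → posterior Inverse-Gamma(17/2, 613/32)
obs 8: x=0 → posterior Inverse-Gamma(9, 617/32)
obs 9: x=3/2 → posterior Inverse-Gamma(19/2, 633/32)
obs 10: x=1 → posterior Inverse-Gamma(10, 637/32)
obs 11: x=-4 → posterior Inverse-Gamma(21/2, 961/32)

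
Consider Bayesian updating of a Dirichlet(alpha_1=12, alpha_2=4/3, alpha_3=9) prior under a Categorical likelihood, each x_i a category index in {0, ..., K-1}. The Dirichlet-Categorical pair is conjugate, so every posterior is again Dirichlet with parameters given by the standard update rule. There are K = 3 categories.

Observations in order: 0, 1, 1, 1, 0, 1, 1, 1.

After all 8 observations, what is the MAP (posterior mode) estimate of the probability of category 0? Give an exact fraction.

obs 1: x=0 → posterior Dirichlet(13, 4/3, 9)
obs 2: x=1 → posterior Dirichlet(13, 7/3, 9)
obs 3: x=1 → posterior Dirichlet(13, 10/3, 9)
obs 4: x=1 → posterior Dirichlet(13, 13/3, 9)
obs 5: x=0 → posterior Dirichlet(14, 13/3, 9)
obs 6: x=1 → posterior Dirichlet(14, 16/3, 9)
obs 7: x=1 → posterior Dirichlet(14, 19/3, 9)
obs 8: x=1 → posterior Dirichlet(14, 22/3, 9)

39/82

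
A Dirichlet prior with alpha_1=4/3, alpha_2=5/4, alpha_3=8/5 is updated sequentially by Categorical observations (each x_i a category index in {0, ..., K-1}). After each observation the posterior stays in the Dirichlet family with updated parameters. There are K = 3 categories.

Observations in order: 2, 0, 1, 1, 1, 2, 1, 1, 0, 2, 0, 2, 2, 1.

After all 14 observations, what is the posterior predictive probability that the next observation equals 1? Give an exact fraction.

obs 1: x=2 → posterior Dirichlet(4/3, 5/4, 13/5)
obs 2: x=0 → posterior Dirichlet(7/3, 5/4, 13/5)
obs 3: x=1 → posterior Dirichlet(7/3, 9/4, 13/5)
obs 4: x=1 → posterior Dirichlet(7/3, 13/4, 13/5)
obs 5: x=1 → posterior Dirichlet(7/3, 17/4, 13/5)
obs 6: x=2 → posterior Dirichlet(7/3, 17/4, 18/5)
obs 7: x=1 → posterior Dirichlet(7/3, 21/4, 18/5)
obs 8: x=1 → posterior Dirichlet(7/3, 25/4, 18/5)
obs 9: x=0 → posterior Dirichlet(10/3, 25/4, 18/5)
obs 10: x=2 → posterior Dirichlet(10/3, 25/4, 23/5)
obs 11: x=0 → posterior Dirichlet(13/3, 25/4, 23/5)
obs 12: x=2 → posterior Dirichlet(13/3, 25/4, 28/5)
obs 13: x=2 → posterior Dirichlet(13/3, 25/4, 33/5)
obs 14: x=1 → posterior Dirichlet(13/3, 29/4, 33/5)

435/1091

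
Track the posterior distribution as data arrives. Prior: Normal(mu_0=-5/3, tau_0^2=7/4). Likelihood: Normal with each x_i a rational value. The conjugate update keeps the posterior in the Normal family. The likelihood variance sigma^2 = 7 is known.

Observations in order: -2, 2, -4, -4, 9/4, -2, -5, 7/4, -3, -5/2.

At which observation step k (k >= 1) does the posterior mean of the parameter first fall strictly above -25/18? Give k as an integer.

obs 1: x=-2 → posterior Normal(-26/15, 7/5)
obs 2: x=2 → posterior Normal(-10/9, 7/6)
obs 3: x=-4 → posterior Normal(-32/21, 1)
obs 4: x=-4 → posterior Normal(-11/6, 7/8)
obs 5: x=9/4 → posterior Normal(-149/108, 7/9)
obs 6: x=-2 → posterior Normal(-173/120, 7/10)
obs 7: x=-5 → posterior Normal(-233/132, 7/11)
obs 8: x=7/4 → posterior Normal(-53/36, 7/12)
obs 9: x=-3 → posterior Normal(-62/39, 7/13)
obs 10: x=-5/2 → posterior Normal(-139/84, 1/2)

k = 2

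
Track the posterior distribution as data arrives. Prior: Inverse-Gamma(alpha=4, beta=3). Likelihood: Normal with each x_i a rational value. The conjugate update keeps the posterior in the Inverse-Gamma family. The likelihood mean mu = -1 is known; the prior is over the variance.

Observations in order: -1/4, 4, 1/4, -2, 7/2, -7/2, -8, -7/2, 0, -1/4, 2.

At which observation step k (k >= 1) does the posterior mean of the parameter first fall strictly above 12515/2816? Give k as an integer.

obs 1: x=-1/4 → posterior Inverse-Gamma(9/2, 105/32)
obs 2: x=4 → posterior Inverse-Gamma(5, 505/32)
obs 3: x=1/4 → posterior Inverse-Gamma(11/2, 265/16)
obs 4: x=-2 → posterior Inverse-Gamma(6, 273/16)
obs 5: x=7/2 → posterior Inverse-Gamma(13/2, 435/16)
obs 6: x=-7/2 → posterior Inverse-Gamma(7, 485/16)
obs 7: x=-8 → posterior Inverse-Gamma(15/2, 877/16)
obs 8: x=-7/2 → posterior Inverse-Gamma(8, 927/16)
obs 9: x=0 → posterior Inverse-Gamma(17/2, 935/16)
obs 10: x=-1/4 → posterior Inverse-Gamma(9, 1879/32)
obs 11: x=2 → posterior Inverse-Gamma(19/2, 2023/32)

k = 5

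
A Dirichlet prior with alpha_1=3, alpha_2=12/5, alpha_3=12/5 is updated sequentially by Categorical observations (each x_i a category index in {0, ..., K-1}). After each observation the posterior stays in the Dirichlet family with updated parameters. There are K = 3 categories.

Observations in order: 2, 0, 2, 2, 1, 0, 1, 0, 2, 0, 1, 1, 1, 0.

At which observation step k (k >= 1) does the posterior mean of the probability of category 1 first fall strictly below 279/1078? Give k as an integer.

obs 1: x=2 → posterior Dirichlet(3, 12/5, 17/5)
obs 2: x=0 → posterior Dirichlet(4, 12/5, 17/5)
obs 3: x=2 → posterior Dirichlet(4, 12/5, 22/5)
obs 4: x=2 → posterior Dirichlet(4, 12/5, 27/5)
obs 5: x=1 → posterior Dirichlet(4, 17/5, 27/5)
obs 6: x=0 → posterior Dirichlet(5, 17/5, 27/5)
obs 7: x=1 → posterior Dirichlet(5, 22/5, 27/5)
obs 8: x=0 → posterior Dirichlet(6, 22/5, 27/5)
obs 9: x=2 → posterior Dirichlet(6, 22/5, 32/5)
obs 10: x=0 → posterior Dirichlet(7, 22/5, 32/5)
obs 11: x=1 → posterior Dirichlet(7, 27/5, 32/5)
obs 12: x=1 → posterior Dirichlet(7, 32/5, 32/5)
obs 13: x=1 → posterior Dirichlet(7, 37/5, 32/5)
obs 14: x=0 → posterior Dirichlet(8, 37/5, 32/5)

k = 2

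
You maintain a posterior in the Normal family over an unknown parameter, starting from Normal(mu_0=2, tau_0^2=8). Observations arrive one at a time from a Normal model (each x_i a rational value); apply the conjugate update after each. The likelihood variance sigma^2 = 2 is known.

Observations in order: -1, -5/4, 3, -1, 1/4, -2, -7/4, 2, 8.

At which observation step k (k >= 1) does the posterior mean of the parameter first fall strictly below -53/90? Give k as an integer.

obs 1: x=-1 → posterior Normal(-2/5, 8/5)
obs 2: x=-5/4 → posterior Normal(-7/9, 8/9)
obs 3: x=3 → posterior Normal(5/13, 8/13)
obs 4: x=-1 → posterior Normal(1/17, 8/17)
obs 5: x=1/4 → posterior Normal(2/21, 8/21)
obs 6: x=-2 → posterior Normal(-6/25, 8/25)
obs 7: x=-7/4 → posterior Normal(-13/29, 8/29)
obs 8: x=2 → posterior Normal(-5/33, 8/33)
obs 9: x=8 → posterior Normal(27/37, 8/37)

k = 2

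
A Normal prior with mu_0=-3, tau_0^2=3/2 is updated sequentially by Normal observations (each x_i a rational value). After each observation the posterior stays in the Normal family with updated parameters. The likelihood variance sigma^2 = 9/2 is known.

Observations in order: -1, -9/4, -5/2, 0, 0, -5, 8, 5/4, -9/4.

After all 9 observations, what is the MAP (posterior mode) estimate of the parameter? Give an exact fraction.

-17/16

obs 1: x=-1 → posterior Normal(-5/2, 9/8)
obs 2: x=-9/4 → posterior Normal(-49/20, 9/10)
obs 3: x=-5/2 → posterior Normal(-59/24, 3/4)
obs 4: x=0 → posterior Normal(-59/28, 9/14)
obs 5: x=0 → posterior Normal(-59/32, 9/16)
obs 6: x=-5 → posterior Normal(-79/36, 1/2)
obs 7: x=8 → posterior Normal(-47/40, 9/20)
obs 8: x=5/4 → posterior Normal(-21/22, 9/22)
obs 9: x=-9/4 → posterior Normal(-17/16, 3/8)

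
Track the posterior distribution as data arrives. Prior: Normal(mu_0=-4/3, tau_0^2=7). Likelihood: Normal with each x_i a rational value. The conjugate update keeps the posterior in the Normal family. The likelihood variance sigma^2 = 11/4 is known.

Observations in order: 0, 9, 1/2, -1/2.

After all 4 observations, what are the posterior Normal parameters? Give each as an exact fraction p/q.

obs 1: x=0 → posterior Normal(-44/117, 77/39)
obs 2: x=9 → posterior Normal(712/201, 77/67)
obs 3: x=1/2 → posterior Normal(754/285, 77/95)
obs 4: x=-1/2 → posterior Normal(712/369, 77/123)

mu_0=712/369, tau_0^2=77/123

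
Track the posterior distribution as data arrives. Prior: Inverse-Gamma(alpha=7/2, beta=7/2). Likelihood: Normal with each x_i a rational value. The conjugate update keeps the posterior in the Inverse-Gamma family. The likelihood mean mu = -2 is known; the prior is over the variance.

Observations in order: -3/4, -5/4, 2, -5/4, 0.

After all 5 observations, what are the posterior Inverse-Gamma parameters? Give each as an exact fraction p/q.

obs 1: x=-3/4 → posterior Inverse-Gamma(4, 137/32)
obs 2: x=-5/4 → posterior Inverse-Gamma(9/2, 73/16)
obs 3: x=2 → posterior Inverse-Gamma(5, 201/16)
obs 4: x=-5/4 → posterior Inverse-Gamma(11/2, 411/32)
obs 5: x=0 → posterior Inverse-Gamma(6, 475/32)

alpha=6, beta=475/32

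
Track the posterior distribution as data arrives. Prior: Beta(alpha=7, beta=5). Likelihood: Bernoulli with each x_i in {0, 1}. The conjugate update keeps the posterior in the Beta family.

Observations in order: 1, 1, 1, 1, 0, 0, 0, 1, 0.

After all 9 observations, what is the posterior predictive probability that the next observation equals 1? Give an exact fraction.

4/7

obs 1: x=1 → posterior Beta(8, 5)
obs 2: x=1 → posterior Beta(9, 5)
obs 3: x=1 → posterior Beta(10, 5)
obs 4: x=1 → posterior Beta(11, 5)
obs 5: x=0 → posterior Beta(11, 6)
obs 6: x=0 → posterior Beta(11, 7)
obs 7: x=0 → posterior Beta(11, 8)
obs 8: x=1 → posterior Beta(12, 8)
obs 9: x=0 → posterior Beta(12, 9)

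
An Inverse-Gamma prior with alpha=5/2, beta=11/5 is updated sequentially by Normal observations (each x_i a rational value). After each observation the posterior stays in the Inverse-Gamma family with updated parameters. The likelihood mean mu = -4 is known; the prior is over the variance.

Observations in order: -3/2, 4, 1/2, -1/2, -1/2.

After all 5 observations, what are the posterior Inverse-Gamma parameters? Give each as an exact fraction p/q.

obs 1: x=-3/2 → posterior Inverse-Gamma(3, 213/40)
obs 2: x=4 → posterior Inverse-Gamma(7/2, 1493/40)
obs 3: x=1/2 → posterior Inverse-Gamma(4, 949/20)
obs 4: x=-1/2 → posterior Inverse-Gamma(9/2, 2143/40)
obs 5: x=-1/2 → posterior Inverse-Gamma(5, 597/10)

alpha=5, beta=597/10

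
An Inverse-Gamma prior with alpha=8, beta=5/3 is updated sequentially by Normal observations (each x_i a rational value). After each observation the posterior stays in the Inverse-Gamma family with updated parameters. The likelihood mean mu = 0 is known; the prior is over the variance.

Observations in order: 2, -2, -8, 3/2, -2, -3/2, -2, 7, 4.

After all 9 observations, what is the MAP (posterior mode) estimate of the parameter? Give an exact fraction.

obs 1: x=2 → posterior Inverse-Gamma(17/2, 11/3)
obs 2: x=-2 → posterior Inverse-Gamma(9, 17/3)
obs 3: x=-8 → posterior Inverse-Gamma(19/2, 113/3)
obs 4: x=3/2 → posterior Inverse-Gamma(10, 931/24)
obs 5: x=-2 → posterior Inverse-Gamma(21/2, 979/24)
obs 6: x=-3/2 → posterior Inverse-Gamma(11, 503/12)
obs 7: x=-2 → posterior Inverse-Gamma(23/2, 527/12)
obs 8: x=7 → posterior Inverse-Gamma(12, 821/12)
obs 9: x=4 → posterior Inverse-Gamma(25/2, 917/12)

917/162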